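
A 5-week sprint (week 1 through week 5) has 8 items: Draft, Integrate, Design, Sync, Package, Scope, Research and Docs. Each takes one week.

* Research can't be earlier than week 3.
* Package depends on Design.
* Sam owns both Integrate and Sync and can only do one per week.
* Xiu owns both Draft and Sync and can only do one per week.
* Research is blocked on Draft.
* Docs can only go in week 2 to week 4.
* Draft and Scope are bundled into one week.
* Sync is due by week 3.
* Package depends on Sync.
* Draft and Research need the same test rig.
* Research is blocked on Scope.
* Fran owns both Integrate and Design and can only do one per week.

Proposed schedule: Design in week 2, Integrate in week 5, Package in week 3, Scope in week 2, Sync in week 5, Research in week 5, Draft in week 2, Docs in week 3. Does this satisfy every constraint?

No. Sam owns both Integrate and Sync and can only do one per week is not satisfied.

Draft and Research need the same test rig — holds.
Docs can only go in week 2 to week 4 — holds.
Sam owns both Integrate and Sync and can only do one per week — violated.
Fran owns both Integrate and Design and can only do one per week — holds.
Research can't be earlier than week 3 — holds.
Research is blocked on Draft — holds.
Xiu owns both Draft and Sync and can only do one per week — holds.
Research is blocked on Scope — holds.
Package depends on Sync — violated.
Draft and Scope are bundled into one week — holds.
Package depends on Design — holds.
Sync is due by week 3 — violated.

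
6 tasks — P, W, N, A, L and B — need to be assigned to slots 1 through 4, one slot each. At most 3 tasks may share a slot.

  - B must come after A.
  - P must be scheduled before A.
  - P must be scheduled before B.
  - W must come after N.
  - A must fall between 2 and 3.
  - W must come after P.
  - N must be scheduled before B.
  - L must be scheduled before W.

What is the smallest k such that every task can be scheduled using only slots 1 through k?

The precedence chain requires at least 3 distinct slots.
With at most 3 per slot and 6 tasks, at least 2 slots are needed.
3 works (last occupied slot: 3): for example L -> 1, A -> 2, N -> 1, P -> 1, B -> 3, W -> 2.

3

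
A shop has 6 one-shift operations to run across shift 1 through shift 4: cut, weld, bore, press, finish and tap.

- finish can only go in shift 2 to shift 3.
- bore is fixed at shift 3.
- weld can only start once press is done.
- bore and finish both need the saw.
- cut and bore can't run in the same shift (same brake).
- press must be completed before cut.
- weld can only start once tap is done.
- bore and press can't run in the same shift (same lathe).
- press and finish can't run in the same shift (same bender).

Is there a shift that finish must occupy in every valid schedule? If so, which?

finish's window is shift 2–shift 3.
bore is fixed at shift 3, and finish can't share a shift with bore.
So finish must be shift 2.

shift 2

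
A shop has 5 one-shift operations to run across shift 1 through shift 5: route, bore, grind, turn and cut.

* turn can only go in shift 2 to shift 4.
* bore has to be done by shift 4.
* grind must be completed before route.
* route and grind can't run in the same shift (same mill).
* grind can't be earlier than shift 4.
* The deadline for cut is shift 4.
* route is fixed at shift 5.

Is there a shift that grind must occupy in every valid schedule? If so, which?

shift 4

grind's window is shift 4–shift 5.
route is fixed at shift 5, and grind can't share a shift with route.
So grind must be shift 4.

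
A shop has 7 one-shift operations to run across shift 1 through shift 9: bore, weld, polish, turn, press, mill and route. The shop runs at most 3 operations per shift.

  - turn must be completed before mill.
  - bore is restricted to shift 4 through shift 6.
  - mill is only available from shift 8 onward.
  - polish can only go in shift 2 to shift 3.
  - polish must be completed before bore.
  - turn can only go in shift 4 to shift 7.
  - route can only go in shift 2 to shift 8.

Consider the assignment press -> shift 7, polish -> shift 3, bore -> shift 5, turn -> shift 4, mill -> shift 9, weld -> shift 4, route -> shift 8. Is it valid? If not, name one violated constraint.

Yes

The shop runs at most 3 operations per shift — holds.
route can only go in shift 2 to shift 8 — holds.
polish can only go in shift 2 to shift 3 — holds.
mill is only available from shift 8 onward — holds.
turn must be completed before mill — holds.
bore is restricted to shift 4 through shift 6 — holds.
turn can only go in shift 4 to shift 7 — holds.
polish must be completed before bore — holds.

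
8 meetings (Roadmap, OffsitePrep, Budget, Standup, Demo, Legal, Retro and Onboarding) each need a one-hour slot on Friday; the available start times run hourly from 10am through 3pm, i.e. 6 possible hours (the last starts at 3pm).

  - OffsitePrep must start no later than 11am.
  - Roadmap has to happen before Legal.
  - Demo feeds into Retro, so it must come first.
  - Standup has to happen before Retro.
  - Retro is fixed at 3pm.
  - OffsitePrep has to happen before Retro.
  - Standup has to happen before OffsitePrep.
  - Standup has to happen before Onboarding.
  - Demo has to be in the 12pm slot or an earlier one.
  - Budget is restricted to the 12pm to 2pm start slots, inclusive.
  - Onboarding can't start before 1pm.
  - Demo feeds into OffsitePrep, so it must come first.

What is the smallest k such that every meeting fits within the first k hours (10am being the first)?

The precedence chain requires at least 3 distinct hours.
Retro can't be placed before 3pm — that is hour 6 counting from 10am — so the schedule must run through at least 6 hours.
6 works (last occupied hour: 3pm): for example Demo in 10am; Retro in 3pm; Roadmap in 10am; Onboarding in 1pm; OffsitePrep in 11am; Standup in 10am; Legal in 11am; Budget in 12pm.

6 hours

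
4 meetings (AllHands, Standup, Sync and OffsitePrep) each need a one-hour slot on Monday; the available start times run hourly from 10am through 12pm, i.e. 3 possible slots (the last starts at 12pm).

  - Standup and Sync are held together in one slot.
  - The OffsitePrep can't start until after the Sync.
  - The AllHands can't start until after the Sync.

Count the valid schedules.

5

Splitting on AllHands: it can be 11am (2), 12pm (3). Listing each branch's schedules as (Standup, Sync, OffsitePrep):
AllHands=11am: (10am,10am,11am) (10am,10am,12pm) — 2.
AllHands=12pm: (10am,10am,11am) (10am,10am,12pm) (11am,11am,12pm) — 3.
Summing: 2 + 3 = 5.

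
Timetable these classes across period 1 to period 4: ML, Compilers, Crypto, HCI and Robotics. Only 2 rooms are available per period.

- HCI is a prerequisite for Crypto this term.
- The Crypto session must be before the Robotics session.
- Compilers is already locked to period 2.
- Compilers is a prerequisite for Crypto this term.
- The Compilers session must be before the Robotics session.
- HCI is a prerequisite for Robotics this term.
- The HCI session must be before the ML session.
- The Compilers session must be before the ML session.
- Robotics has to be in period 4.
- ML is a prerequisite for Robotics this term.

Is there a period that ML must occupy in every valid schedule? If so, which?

Compilers is fixed at period 2 and must come before ML, so ML is at least period 3.
Robotics is fixed at period 4 and must come after ML, so ML is at most period 3.
So ML must be period 3.

period 3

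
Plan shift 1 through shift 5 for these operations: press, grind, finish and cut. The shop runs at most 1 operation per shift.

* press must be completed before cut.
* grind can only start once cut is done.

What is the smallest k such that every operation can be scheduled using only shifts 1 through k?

The precedence chain requires at least 3 distinct shifts.
With at most 1 per shift and 4 operations, at least 4 shifts are needed.
4 works (last occupied shift: shift 4): for example press -> shift 1; cut -> shift 2; grind -> shift 3; finish -> shift 4.

4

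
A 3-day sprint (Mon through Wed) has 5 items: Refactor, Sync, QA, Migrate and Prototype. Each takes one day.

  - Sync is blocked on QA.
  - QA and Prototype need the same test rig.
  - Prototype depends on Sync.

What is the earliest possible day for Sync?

Precedence pushes Sync to at least Tue; downstream work caps Sync at Tue.
Sync at Tue is achievable: QA=Mon, Prototype=Wed, Sync=Tue, Migrate=Mon, Refactor=Mon.

Tue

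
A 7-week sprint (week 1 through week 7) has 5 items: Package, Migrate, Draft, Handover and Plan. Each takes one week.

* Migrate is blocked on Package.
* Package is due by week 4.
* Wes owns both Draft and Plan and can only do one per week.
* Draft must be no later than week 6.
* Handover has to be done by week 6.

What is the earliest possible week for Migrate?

week 2

Precedence pushes Migrate to at least week 2.
Migrate at week 2 is achievable: Plan -> week 2; Package -> week 1; Migrate -> week 2; Handover -> week 1; Draft -> week 1.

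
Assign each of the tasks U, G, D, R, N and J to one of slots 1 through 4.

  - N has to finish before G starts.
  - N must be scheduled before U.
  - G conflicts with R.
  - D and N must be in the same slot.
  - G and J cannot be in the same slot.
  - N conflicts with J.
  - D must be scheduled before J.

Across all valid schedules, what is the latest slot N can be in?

Downstream work caps N at 3.
N at 2 is achievable: G=3; R=1; J=4; N=2; D=2; U=3.
Nothing later works — the conflict constraints rule out every slot after 2.

2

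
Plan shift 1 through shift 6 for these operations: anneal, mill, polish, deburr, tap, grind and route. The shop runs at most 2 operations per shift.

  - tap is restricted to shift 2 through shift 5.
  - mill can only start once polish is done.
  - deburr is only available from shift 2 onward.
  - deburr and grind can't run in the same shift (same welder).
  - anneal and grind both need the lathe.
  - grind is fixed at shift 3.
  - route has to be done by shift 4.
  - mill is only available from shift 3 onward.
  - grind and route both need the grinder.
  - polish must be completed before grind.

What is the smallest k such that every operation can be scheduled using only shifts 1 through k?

4

The precedence chain requires at least 2 distinct shifts.
With at most 2 per shift and 7 operations, at least 4 shifts are needed.
mill can't be placed before shift 3, so the schedule must run through at least shift 3.
4 works (last occupied shift: shift 4): for example anneal -> shift 1, tap -> shift 2, polish -> shift 1, grind -> shift 3, deburr -> shift 2, route -> shift 4, mill -> shift 3.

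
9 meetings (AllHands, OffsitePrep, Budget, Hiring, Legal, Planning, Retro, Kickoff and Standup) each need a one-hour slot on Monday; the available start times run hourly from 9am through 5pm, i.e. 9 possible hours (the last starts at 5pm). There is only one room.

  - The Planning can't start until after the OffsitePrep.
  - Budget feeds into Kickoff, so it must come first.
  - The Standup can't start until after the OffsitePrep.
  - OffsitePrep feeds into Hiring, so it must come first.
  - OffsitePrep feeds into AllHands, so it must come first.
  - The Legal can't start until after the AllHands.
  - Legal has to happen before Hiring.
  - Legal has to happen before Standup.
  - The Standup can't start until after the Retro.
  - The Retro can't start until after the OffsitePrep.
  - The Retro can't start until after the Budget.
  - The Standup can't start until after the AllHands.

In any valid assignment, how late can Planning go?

Precedence pushes Planning to at least 10am.
Planning at 5pm is achievable: Legal -> 11am, Planning -> 5pm, Budget -> 12pm, Hiring -> 3pm, OffsitePrep -> 9am, Kickoff -> 4pm, AllHands -> 10am, Standup -> 2pm, Retro -> 1pm.

5pm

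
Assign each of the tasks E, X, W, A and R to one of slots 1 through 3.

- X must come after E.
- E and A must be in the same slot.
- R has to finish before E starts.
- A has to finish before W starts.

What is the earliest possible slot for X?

Precedence pushes X to at least 3.
X at 3 is achievable: E in 2; R in 1; W in 3; X in 3; A in 2.

3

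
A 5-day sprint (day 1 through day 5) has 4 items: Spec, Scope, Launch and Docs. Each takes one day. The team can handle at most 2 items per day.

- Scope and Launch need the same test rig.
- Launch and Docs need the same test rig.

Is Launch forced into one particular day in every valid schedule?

Launch can be day 1 (e.g. Docs=day 2; Spec=day 1; Launch=day 1; Scope=day 2) or day 2 (e.g. Docs in day 3; Launch in day 2; Spec in day 1; Scope in day 1).

No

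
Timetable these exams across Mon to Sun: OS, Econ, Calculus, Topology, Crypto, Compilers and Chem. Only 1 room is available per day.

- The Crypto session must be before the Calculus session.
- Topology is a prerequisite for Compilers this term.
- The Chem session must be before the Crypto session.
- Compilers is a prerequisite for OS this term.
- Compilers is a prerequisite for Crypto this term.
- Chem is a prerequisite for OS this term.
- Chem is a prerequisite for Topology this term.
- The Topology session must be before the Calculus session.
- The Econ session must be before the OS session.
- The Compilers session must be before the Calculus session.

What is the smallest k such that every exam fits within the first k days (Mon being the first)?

The precedence chain requires at least 5 distinct days.
With at most 1 per day and 7 exams, at least 7 days are needed.
7 works (last occupied day: Sun): for example OS in Fri, Topology in Tue, Econ in Thu, Compilers in Wed, Crypto in Sat, Calculus in Sun, Chem in Mon.

7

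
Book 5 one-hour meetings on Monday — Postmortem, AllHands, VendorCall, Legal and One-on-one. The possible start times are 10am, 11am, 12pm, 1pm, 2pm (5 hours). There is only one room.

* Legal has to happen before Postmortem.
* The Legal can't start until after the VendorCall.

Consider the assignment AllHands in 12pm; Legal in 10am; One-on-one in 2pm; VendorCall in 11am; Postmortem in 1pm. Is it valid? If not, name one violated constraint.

There is only one room — holds.
Legal has to happen before Postmortem — holds.
The Legal can't start until after the VendorCall — violated.

No — it violates: The Legal can't start until after the VendorCall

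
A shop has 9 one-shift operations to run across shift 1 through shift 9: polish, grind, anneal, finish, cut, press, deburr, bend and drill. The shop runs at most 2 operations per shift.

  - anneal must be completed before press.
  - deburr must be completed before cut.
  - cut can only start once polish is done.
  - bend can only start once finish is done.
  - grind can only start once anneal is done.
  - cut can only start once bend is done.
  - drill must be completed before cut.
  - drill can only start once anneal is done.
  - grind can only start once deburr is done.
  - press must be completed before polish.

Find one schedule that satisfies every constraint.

finish=shift 3, cut=shift 5, drill=shift 4, bend=shift 4, grind=shift 2, press=shift 2, deburr=shift 1, polish=shift 3, anneal=shift 1

Checking: polish(shift 3) before cut(shift 5); deburr(shift 1) before grind(shift 2); bend(shift 4) before cut(shift 5); drill(shift 4) before cut(shift 5); press(shift 2) before polish(shift 3); anneal(shift 1) before drill(shift 4); deburr(shift 1) before cut(shift 5); anneal(shift 1) before grind(shift 2); anneal(shift 1) before press(shift 2); finish(shift 3) before bend(shift 4); max 2 per shift (cap 2).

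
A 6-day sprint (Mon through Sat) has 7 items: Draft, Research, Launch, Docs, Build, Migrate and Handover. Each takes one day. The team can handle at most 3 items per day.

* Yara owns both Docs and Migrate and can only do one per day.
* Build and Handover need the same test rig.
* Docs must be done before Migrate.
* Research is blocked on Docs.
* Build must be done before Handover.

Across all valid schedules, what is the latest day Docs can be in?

Fri

Downstream work caps Docs at Fri.
Docs at Fri is achievable: Docs=Fri, Launch=Mon, Research=Sat, Draft=Mon, Migrate=Sat, Build=Mon, Handover=Tue.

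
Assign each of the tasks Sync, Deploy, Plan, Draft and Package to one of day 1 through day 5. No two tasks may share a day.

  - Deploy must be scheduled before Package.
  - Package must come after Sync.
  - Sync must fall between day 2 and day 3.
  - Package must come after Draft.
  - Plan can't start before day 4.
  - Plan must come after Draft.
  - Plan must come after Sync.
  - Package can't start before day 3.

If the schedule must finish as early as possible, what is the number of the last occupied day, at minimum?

day 5

The precedence chain requires at least 2 distinct days.
With at most 1 per day and 5 tasks, at least 5 days are needed.
Plan can't be placed before day 4, so the schedule must run through at least day 4.
5 works (last occupied day: day 5): for example Sync -> day 2, Plan -> day 4, Draft -> day 1, Package -> day 5, Deploy -> day 3.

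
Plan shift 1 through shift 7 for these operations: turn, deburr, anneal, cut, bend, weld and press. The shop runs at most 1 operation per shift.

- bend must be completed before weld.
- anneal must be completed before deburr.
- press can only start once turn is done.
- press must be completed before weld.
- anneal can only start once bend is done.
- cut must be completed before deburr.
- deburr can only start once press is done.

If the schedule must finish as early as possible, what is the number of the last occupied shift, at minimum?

The precedence chain requires at least 3 distinct shifts.
With at most 1 per shift and 7 operations, at least 7 shifts are needed.
7 works (last occupied shift: shift 7): for example anneal in shift 4; press in shift 2; cut in shift 5; turn in shift 1; deburr in shift 6; weld in shift 7; bend in shift 3.

7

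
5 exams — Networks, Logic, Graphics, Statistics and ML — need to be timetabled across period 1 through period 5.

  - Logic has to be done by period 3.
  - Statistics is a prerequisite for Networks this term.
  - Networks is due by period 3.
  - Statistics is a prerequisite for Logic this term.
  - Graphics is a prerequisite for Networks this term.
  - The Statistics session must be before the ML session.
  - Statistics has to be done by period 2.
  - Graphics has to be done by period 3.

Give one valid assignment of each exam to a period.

Networks in period 2, Graphics in period 1, ML in period 2, Logic in period 2, Statistics in period 1

Checking: Statistics(period 1) before Networks(period 2); Statistics(period 1) before ML(period 2); Statistics(period 1) before Logic(period 2); Graphics(period 1) before Networks(period 2); Graphics=period 1 in [period 1,period 3]; Networks=period 2 in [period 1,period 3]; Statistics=period 1 in [period 1,period 2]; Logic=period 2 in [period 1,period 3].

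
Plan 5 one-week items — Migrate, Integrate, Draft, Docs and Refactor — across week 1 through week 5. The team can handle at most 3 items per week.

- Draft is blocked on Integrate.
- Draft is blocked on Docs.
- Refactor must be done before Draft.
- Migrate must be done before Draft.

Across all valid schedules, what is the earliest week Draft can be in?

Precedence pushes Draft to at least week 2.
Draft at week 3 is achievable: Integrate=week 1; Draft=week 3; Docs=week 1; Migrate=week 1; Refactor=week 2.
Nothing earlier works — the capacity limit rule out every week before week 3.

week 3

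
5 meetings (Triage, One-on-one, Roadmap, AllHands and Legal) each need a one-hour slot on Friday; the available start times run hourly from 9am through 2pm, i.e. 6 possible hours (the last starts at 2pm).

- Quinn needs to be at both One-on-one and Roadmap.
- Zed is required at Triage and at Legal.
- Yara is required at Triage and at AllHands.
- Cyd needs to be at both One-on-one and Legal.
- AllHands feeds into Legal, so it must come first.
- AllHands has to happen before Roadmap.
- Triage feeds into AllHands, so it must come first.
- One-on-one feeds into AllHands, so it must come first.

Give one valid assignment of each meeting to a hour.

AllHands -> 10am, Legal -> 11am, Triage -> 9am, Roadmap -> 11am, One-on-one -> 9am

Checking: One-on-one(9am) before AllHands(10am); Triage(9am) before AllHands(10am); AllHands(10am) before Roadmap(11am); AllHands(10am) before Legal(11am); Triage(9am) != AllHands(10am); One-on-one(9am) != Legal(11am); One-on-one(9am) != Roadmap(11am); Triage(9am) != Legal(11am).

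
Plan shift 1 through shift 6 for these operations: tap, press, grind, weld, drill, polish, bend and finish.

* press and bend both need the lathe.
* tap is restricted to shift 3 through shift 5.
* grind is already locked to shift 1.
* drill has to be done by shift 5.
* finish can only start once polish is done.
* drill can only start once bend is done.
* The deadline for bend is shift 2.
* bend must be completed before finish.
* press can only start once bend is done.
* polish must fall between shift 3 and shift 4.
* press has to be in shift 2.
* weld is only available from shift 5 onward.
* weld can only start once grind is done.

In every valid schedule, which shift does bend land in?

bend's window is shift 1–shift 2.
press is fixed at shift 2, and bend can't share a shift with press.
So bend must be shift 1.

shift 1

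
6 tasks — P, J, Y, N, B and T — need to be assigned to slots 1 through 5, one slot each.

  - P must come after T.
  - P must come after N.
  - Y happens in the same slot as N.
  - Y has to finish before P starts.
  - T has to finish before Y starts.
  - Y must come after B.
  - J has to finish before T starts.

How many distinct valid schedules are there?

13

Splitting on P: it can be 4 (2), 5 (11). Listing each branch's schedules as (J, Y, N, B, T):
P=4: (1,3,3,1,2) (1,3,3,2,2) — 2.
P=5: (1,3,3,1,2) (1,3,3,2,2) (1,4,4,1,2) (1,4,4,1,3) (1,4,4,2,2) (1,4,4,2,3) (1,4,4,3,2) (1,4,4,3,3) (2,4,4,1,3) (2,4,4,2,3) (2,4,4,3,3) — 11.
Summing: 2 + 11 = 13.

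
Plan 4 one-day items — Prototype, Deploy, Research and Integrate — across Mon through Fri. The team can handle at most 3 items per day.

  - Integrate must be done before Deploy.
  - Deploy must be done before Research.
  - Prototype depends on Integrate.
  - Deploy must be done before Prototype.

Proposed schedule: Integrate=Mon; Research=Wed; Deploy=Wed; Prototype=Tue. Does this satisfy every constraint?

Prototype depends on Integrate — holds.
Deploy must be done before Prototype — violated.
The team can handle at most 3 items per day — holds.
Integrate must be done before Deploy — holds.
Deploy must be done before Research — violated.

No — it violates: Deploy must be done before Prototype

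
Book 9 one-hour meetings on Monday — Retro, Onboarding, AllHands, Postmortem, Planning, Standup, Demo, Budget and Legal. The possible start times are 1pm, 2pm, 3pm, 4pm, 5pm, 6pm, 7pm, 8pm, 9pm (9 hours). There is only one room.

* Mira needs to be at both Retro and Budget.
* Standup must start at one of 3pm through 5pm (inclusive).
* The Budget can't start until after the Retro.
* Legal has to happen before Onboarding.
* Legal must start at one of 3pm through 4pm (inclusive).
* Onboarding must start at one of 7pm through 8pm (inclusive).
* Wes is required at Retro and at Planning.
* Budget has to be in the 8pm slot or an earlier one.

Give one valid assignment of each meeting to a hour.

Legal -> 3pm; Retro -> 1pm; Demo -> 9pm; Planning -> 8pm; Budget -> 2pm; Standup -> 4pm; Onboarding -> 7pm; AllHands -> 5pm; Postmortem -> 6pm

Checking: Legal(3pm) before Onboarding(7pm); Retro(1pm) before Budget(2pm); Retro(1pm) != Planning(8pm); Retro(1pm) != Budget(2pm); Budget=2pm in [1pm,8pm]; Onboarding=7pm in [7pm,8pm]; Standup=4pm in [3pm,5pm]; Legal=3pm in [3pm,4pm]; max 1 per hour (cap 1).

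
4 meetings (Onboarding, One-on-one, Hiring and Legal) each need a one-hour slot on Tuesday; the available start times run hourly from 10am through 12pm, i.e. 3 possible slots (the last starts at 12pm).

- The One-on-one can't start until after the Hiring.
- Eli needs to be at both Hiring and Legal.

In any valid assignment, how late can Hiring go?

Downstream work caps Hiring at 11am.
Hiring at 11am is achievable: Legal -> 10am; Onboarding -> 10am; Hiring -> 11am; One-on-one -> 12pm.

11am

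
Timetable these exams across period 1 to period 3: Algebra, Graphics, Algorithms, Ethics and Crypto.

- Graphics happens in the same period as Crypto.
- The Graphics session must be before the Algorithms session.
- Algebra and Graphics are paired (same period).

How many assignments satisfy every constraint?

9

Splitting on Algebra: it can be period 1 (6), period 2 (3). Listing each branch's schedules as (Graphics, Algorithms, Ethics, Crypto) by period number:
Algebra=period 1: (1,2,1,1) (1,2,2,1) (1,2,3,1) (1,3,1,1) (1,3,2,1) (1,3,3,1) — 6.
Algebra=period 2: (2,3,1,2) (2,3,2,2) (2,3,3,2) — 3.
Summing: 6 + 3 = 9.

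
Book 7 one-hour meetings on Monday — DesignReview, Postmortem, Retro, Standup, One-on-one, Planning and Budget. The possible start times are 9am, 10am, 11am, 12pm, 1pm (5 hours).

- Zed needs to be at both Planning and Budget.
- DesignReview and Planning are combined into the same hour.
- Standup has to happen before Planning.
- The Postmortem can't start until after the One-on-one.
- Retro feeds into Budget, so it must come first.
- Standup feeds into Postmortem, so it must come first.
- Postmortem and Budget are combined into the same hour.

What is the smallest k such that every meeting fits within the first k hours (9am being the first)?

The precedence chain requires at least 2 distinct hours.
Could 2 hours be enough, i.e. nothing placed later than 10am? No: Planning must come after Standup (at 9am or later) → {10am}; Budget must come after Retro (at 9am or later) → {10am}; Budget can't share with Planning (10am) → nothing is left.
So 2 hours is not enough.
3 works (last occupied hour: 11am): for example Planning=11am; Budget=10am; Postmortem=10am; DesignReview=11am; Retro=9am; One-on-one=9am; Standup=9am.

3 hours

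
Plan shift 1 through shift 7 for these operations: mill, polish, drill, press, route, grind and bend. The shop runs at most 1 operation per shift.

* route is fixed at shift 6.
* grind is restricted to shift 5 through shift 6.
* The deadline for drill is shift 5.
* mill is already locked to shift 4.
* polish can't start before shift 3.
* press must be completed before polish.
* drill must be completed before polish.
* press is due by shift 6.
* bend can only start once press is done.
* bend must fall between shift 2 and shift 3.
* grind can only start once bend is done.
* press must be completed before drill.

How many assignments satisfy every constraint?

Enumerating: bend in shift 2, polish in shift 7, mill in shift 4, drill in shift 3, grind in shift 5, route in shift 6, press in shift 1 | polish=shift 7; press=shift 1; bend=shift 3; mill=shift 4; drill=shift 2; route=shift 6; grind=shift 5.

2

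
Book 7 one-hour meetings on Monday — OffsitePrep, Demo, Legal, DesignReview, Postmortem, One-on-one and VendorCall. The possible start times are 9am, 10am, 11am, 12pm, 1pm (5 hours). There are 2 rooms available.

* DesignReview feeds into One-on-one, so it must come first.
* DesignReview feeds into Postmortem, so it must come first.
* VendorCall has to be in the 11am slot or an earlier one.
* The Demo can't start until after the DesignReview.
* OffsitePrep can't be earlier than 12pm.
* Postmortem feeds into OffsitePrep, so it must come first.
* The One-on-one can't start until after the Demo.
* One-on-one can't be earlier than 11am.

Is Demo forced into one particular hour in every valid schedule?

No

Demo can be 10am (e.g. Postmortem in 10am; DesignReview in 9am; OffsitePrep in 12pm; VendorCall in 9am; Legal in 11am; Demo in 10am; One-on-one in 11am) or 11am (e.g. VendorCall -> 9am; One-on-one -> 12pm; Demo -> 11am; Postmortem -> 10am; OffsitePrep -> 12pm; Legal -> 10am; DesignReview -> 9am).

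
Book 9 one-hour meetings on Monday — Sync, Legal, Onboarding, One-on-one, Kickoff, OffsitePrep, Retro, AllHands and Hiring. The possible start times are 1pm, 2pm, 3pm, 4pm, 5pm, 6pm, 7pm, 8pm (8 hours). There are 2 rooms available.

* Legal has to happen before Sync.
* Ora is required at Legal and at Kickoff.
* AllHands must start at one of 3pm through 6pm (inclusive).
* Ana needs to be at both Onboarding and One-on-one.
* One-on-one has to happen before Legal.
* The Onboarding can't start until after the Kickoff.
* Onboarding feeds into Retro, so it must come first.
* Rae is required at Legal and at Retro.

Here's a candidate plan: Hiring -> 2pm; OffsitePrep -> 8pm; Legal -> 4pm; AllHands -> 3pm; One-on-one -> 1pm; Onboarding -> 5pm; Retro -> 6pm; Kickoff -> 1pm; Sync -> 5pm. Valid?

Rae is required at Legal and at Retro — holds.
Ora is required at Legal and at Kickoff — holds.
Legal has to happen before Sync — holds.
AllHands must start at one of 3pm through 6pm (inclusive) — holds.
Onboarding feeds into Retro, so it must come first — holds.
Ana needs to be at both Onboarding and One-on-one — holds.
The Onboarding can't start until after the Kickoff — holds.
There are 2 rooms available — holds.
One-on-one has to happen before Legal — holds.

Yes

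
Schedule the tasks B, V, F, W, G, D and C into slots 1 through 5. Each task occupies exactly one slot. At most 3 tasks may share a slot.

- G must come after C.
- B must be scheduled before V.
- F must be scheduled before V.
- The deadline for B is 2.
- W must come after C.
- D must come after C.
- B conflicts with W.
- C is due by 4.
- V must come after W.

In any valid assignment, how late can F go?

Downstream work caps F at 4.
F at 4 is achievable: F=4; C=1; V=5; D=2; G=2; B=1; W=2.

4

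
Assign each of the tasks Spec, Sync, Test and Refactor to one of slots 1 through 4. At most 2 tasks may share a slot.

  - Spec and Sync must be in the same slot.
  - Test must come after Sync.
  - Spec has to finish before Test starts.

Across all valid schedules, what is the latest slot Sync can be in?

3

Downstream work caps Sync at 3.
Sync at 3 is achievable: Sync=3; Test=4; Refactor=1; Spec=3.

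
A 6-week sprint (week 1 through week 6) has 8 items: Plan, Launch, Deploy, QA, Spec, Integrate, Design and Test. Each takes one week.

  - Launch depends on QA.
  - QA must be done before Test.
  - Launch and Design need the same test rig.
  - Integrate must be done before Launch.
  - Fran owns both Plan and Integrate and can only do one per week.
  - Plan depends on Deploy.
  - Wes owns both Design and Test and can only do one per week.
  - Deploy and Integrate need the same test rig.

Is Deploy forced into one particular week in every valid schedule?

No

Deploy can be week 1 (e.g. QA -> week 1; Deploy -> week 1; Launch -> week 3; Integrate -> week 2; Plan -> week 3; Spec -> week 1; Test -> week 2; Design -> week 1) or week 2 (e.g. Launch -> week 2, Integrate -> week 1, Plan -> week 3, Spec -> week 1, QA -> week 1, Design -> week 1, Test -> week 2, Deploy -> week 2).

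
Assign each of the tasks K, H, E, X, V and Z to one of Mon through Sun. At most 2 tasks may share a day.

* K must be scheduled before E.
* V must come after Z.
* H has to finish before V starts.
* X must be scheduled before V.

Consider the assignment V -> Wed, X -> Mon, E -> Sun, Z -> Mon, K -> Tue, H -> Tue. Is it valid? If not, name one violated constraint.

V must come after Z — holds.
K must be scheduled before E — holds.
H has to finish before V starts — holds.
X must be scheduled before V — holds.
At most 2 tasks may share a day — holds.

Valid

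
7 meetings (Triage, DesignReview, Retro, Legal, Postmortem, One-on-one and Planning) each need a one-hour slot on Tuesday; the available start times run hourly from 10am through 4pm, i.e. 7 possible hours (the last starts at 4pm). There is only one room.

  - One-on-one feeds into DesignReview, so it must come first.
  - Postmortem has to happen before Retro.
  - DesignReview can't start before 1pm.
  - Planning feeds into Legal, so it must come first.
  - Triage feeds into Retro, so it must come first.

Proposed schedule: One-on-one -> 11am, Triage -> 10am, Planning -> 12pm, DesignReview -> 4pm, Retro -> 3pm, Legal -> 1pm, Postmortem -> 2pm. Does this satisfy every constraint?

Yes, all constraints hold

There is only one room — holds.
One-on-one feeds into DesignReview, so it must come first — holds.
Postmortem has to happen before Retro — holds.
Triage feeds into Retro, so it must come first — holds.
DesignReview can't start before 1pm — holds.
Planning feeds into Legal, so it must come first — holds.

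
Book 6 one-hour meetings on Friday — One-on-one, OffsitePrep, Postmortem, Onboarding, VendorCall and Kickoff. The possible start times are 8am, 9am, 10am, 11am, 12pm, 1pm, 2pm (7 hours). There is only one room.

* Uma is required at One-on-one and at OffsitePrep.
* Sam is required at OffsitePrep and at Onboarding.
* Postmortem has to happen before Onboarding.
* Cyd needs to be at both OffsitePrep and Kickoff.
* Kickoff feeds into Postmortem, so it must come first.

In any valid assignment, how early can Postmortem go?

9am

Precedence pushes Postmortem to at least 9am; downstream work caps Postmortem at 1pm.
Postmortem at 9am is achievable: OffsitePrep=12pm; One-on-one=11am; Kickoff=8am; Onboarding=10am; VendorCall=1pm; Postmortem=9am.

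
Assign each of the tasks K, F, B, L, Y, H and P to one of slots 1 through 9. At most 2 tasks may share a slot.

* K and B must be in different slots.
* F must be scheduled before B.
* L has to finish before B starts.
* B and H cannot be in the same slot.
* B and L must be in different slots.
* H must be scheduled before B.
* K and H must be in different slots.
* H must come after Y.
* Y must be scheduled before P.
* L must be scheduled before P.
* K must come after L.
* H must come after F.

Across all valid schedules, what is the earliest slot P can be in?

2

Precedence pushes P to at least 2.
P at 2 is achievable: F in 2; B in 4; H in 3; Y in 1; K in 5; P in 2; L in 1.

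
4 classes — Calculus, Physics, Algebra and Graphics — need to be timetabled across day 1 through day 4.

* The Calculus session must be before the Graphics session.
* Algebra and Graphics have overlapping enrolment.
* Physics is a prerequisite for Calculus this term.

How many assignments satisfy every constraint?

12

Splitting on Calculus: it can be day 2 (6), day 3 (6). Listing each branch's schedules as (Physics, Algebra, Graphics) by day number:
Calculus=day 2: (1,1,3) (1,1,4) (1,2,3) (1,2,4) (1,3,4) (1,4,3) — 6.
Calculus=day 3: (1,1,4) (1,2,4) (1,3,4) (2,1,4) (2,2,4) (2,3,4) — 6.
Summing: 6 + 6 = 12.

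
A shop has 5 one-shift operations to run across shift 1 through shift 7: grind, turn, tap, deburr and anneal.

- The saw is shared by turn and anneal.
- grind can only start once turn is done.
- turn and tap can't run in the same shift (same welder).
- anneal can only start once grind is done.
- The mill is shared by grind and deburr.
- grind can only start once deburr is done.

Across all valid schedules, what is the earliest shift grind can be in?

Precedence pushes grind to at least shift 2; downstream work caps grind at shift 6.
grind at shift 2 is achievable: anneal in shift 3, grind in shift 2, turn in shift 1, deburr in shift 1, tap in shift 2.

shift 2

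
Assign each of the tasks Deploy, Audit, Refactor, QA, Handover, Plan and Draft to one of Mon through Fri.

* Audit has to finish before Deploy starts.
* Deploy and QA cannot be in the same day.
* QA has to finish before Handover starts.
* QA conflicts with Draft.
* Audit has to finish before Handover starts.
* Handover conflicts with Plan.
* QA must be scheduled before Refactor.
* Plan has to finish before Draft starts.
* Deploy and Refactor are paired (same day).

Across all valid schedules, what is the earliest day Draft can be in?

Precedence pushes Draft to at least Tue.
Draft at Tue is achievable: Plan=Mon, Deploy=Tue, Draft=Tue, Refactor=Tue, QA=Mon, Handover=Tue, Audit=Mon.

Tue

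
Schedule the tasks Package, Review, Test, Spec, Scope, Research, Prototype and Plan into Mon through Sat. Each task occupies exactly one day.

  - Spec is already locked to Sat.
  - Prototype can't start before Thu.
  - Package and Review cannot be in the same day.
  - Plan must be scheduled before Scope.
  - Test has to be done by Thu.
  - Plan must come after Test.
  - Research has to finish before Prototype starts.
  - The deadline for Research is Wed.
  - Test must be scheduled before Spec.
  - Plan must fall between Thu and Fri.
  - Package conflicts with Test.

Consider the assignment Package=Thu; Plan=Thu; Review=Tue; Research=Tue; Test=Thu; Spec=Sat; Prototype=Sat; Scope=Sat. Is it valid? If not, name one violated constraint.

Test has to be done by Thu — holds.
Package conflicts with Test — violated.
Plan must come after Test — violated.
Prototype can't start before Thu — holds.
Test must be scheduled before Spec — holds.
Research has to finish before Prototype starts — holds.
Plan must fall between Thu and Fri — holds.
Plan must be scheduled before Scope — holds.
The deadline for Research is Wed — holds.
Spec is already locked to Sat — holds.
Package and Review cannot be in the same day — holds.

No. Package conflicts with Test is not satisfied.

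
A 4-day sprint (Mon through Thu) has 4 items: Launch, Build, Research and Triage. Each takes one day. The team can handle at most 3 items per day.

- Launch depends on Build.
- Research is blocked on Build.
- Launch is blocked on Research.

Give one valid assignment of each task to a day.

Build in Mon; Research in Tue; Triage in Mon; Launch in Wed

Checking: Build(Mon) before Launch(Wed); Build(Mon) before Research(Tue); Research(Tue) before Launch(Wed); max 2 per day (cap 3).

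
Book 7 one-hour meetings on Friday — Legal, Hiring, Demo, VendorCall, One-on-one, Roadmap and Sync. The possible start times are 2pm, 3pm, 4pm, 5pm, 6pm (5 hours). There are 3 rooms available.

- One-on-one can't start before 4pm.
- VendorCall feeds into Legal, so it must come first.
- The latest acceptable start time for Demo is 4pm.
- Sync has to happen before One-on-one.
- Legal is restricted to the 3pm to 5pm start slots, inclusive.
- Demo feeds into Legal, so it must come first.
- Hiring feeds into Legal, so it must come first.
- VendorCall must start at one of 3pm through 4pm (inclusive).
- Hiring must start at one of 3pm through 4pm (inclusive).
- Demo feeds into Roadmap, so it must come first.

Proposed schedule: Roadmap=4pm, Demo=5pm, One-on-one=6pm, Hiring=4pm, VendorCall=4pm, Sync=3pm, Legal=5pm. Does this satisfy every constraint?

Invalid. The latest acceptable start time for Demo is 4pm.

Sync has to happen before One-on-one — holds.
VendorCall must start at one of 3pm through 4pm (inclusive) — holds.
Legal is restricted to the 3pm to 5pm start slots, inclusive — holds.
Hiring must start at one of 3pm through 4pm (inclusive) — holds.
Hiring feeds into Legal, so it must come first — holds.
VendorCall feeds into Legal, so it must come first — holds.
One-on-one can't start before 4pm — holds.
Demo feeds into Roadmap, so it must come first — violated.
There are 3 rooms available — holds.
Demo feeds into Legal, so it must come first — violated.
The latest acceptable start time for Demo is 4pm — violated.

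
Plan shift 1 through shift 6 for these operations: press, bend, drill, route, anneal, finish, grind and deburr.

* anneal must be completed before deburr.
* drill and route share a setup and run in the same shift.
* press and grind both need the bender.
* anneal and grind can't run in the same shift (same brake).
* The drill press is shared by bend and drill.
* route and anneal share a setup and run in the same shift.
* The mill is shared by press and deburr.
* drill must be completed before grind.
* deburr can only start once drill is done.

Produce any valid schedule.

drill=shift 1, anneal=shift 1, finish=shift 1, grind=shift 2, press=shift 1, bend=shift 2, deburr=shift 2, route=shift 1

Checking: drill(shift 1) before grind(shift 2); anneal(shift 1) before deburr(shift 2); drill(shift 1) before deburr(shift 2); anneal(shift 1) != grind(shift 2); press(shift 1) != grind(shift 2); press(shift 1) != deburr(shift 2); bend(shift 2) != drill(shift 1); route = anneal = shift 1; drill = route = shift 1.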